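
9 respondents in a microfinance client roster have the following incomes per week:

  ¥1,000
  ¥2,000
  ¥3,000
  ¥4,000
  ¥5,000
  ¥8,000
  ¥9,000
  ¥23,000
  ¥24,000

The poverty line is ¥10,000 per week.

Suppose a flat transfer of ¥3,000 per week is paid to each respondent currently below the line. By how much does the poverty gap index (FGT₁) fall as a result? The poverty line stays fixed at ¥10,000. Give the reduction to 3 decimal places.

Before: below the line — ¥1,000, ¥2,000, ¥3,000, ¥4,000, ¥5,000, ¥8,000, ¥9,000; poverty gap index (FGT₁) = 0.42222.
After the ¥3,000 transfer: below the line — ¥4,000, ¥5,000, ¥6,000, ¥7,000, ¥8,000; poverty gap index (FGT₁) = 0.22222.
Reduction = 0.42222 − 0.22222 = 0.200.

0.200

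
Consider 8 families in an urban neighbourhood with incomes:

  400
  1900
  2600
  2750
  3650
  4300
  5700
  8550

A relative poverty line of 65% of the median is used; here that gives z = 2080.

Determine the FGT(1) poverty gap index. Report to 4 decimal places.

0.1118

Poor units: 400, 1900 (q = 2 of N = 8).
Relative gaps: (2080−400)/2080 = 0.8077; (2080−1900)/2080 = 0.0865.
Σ = 0.894231. Dividing by the full population N = 8 gives P₁ = 0.1118.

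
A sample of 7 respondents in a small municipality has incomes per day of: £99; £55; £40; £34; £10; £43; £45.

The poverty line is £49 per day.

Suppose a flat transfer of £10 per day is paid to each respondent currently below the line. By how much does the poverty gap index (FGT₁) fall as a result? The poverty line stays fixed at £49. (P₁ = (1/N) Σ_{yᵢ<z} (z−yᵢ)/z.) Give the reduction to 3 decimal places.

Before: below the line — £10, £34, £40, £43, £45; poverty gap index (FGT₁) = 0.21283.
After the £10 transfer: below the line — £20, £44; poverty gap index (FGT₁) = 0.09913.
Reduction = 0.21283 − 0.09913 = 0.114.

0.114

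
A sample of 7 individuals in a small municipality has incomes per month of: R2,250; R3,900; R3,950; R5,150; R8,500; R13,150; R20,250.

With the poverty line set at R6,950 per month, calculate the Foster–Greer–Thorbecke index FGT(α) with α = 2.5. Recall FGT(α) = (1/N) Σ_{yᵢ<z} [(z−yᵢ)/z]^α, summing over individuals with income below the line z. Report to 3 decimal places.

0.094

Below z: R2,250, R3,900, R3,950, R5,150 (q = 4 of N = 7).
Shortfall ratios: (6950−2250)/6950 = 0.6763; (6950−3900)/6950 = 0.4388; (6950−3950)/6950 = 0.4317; (6950−5150)/6950 = 0.2590.
Raised to α = 2.5: 0.37608; 0.12758; 0.12242; 0.03414.
Sum = 0.660217; FGT(2.5) = 0.660217 / 7 = 0.094.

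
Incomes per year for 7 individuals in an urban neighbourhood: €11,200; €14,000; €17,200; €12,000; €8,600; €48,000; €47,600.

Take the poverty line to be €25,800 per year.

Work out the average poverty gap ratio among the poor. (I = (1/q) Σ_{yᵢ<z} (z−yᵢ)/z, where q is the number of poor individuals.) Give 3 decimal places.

0.512

Poor units: €8,600, €11,200, €12,000, €14,000, €17,200 (q = 5 of N = 7).
Shortfall ratios (z−y)/z: 0.6667, 0.5659, 0.5349, 0.4574, 0.3333; sum = 2.558140.
The income-gap ratio divides by q (the poor only): 2.558140 / 5 = 0.512.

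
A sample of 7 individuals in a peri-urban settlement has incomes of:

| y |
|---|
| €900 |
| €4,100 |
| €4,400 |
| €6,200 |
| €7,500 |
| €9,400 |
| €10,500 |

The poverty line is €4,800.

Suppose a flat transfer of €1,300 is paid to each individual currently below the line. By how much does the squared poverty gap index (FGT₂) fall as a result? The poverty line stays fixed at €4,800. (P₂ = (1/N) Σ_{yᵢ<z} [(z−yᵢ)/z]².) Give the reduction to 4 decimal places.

0.0564

Before: below the line — €900, €4,100, €4,400; squared poverty gap index (FGT₂) = 0.098338.
After the €1,300 transfer: below the line — €2,200; squared poverty gap index (FGT₂) = 0.041915.
Reduction = 0.098338 − 0.041915 = 0.0564.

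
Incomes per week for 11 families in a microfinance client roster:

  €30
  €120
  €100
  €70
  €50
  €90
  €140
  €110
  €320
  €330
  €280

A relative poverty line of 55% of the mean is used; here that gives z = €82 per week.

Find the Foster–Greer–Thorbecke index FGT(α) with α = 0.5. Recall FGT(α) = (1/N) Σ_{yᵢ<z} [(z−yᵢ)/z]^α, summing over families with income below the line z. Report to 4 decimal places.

0.1640

Below z: €30, €50, €70 (q = 3 of N = 11).
Relative gaps: (82−30)/82 = 0.6341; (82−50)/82 = 0.3902; (82−70)/82 = 0.1463.
Raised to α = 0.5: 0.79633; 0.62470; 0.38255.
Sum = 1.803574; FGT(0.5) = 1.803574 / 11 = 0.1640.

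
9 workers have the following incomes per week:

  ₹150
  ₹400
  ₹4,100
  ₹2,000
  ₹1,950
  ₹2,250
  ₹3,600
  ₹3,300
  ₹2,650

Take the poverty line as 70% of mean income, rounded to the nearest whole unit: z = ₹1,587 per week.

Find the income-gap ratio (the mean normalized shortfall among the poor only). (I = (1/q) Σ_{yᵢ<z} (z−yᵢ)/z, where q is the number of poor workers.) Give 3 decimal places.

0.827

Incomes under z: ₹150, ₹400 (q = 2 of N = 9).
Relative gaps: 0.9055, 0.7480; sum = 1.653434.
I averages over the q = 2 poor units only: 1.653434 / 2 = 0.827.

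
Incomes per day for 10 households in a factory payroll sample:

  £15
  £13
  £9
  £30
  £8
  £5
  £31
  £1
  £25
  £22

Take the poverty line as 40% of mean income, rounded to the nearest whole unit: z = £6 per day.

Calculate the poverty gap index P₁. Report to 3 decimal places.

0.100

Below z: £1, £5 (q = 2 of N = 10).
Normalized shortfalls: (6−1)/6 = 0.8333; (6−5)/6 = 0.1667.
Σ = 1.000000. Dividing by the full population N = 10 gives P₁ = 0.100.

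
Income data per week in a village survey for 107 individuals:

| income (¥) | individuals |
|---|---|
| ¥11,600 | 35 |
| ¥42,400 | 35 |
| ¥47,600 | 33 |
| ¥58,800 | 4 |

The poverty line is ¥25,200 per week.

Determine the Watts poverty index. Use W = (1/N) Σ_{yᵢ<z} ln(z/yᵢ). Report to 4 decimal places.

0.2538

Below z: 35×¥11,600 (q = 35 of N = 107).
Log shortfalls: ln(25200/11600) = 0.7758 (×35).
W = 27.154361 / 107 = 0.2538.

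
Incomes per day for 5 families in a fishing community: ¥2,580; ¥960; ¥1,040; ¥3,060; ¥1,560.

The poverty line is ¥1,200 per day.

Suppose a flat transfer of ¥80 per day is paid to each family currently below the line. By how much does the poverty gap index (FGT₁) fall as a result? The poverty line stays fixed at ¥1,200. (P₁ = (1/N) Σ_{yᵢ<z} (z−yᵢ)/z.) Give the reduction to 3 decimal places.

0.027

Before: below the line — ¥960, ¥1,040; poverty gap index (FGT₁) = 0.06667.
After the ¥80 transfer: below the line — ¥1,040, ¥1,120; poverty gap index (FGT₁) = 0.04000.
Reduction = 0.06667 − 0.04000 = 0.027.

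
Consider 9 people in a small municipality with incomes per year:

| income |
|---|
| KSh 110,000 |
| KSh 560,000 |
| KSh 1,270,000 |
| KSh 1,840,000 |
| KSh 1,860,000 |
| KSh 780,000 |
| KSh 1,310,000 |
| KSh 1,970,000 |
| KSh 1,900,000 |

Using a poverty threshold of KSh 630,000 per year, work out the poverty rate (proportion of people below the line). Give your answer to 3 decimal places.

2 of the 9 people have income below KSh 630,000.
H = 2/9 = 0.222.

0.222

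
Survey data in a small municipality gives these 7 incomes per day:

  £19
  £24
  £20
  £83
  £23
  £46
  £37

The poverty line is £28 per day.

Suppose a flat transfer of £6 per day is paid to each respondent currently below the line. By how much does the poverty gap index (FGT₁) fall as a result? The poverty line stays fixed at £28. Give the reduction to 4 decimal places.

0.1071

Before: below the line — £19, £20, £23, £24; poverty gap index (FGT₁) = 0.132653.
After the £6 transfer: below the line — £25, £26; poverty gap index (FGT₁) = 0.025510.
Reduction = 0.132653 − 0.025510 = 0.1071.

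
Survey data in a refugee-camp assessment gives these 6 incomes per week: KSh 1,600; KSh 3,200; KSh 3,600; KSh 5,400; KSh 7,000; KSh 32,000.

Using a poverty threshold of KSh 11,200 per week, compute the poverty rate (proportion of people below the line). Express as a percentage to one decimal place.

83.3%

5 of the 6 people have income below KSh 11,200.
H = 5/6 = 83.3%.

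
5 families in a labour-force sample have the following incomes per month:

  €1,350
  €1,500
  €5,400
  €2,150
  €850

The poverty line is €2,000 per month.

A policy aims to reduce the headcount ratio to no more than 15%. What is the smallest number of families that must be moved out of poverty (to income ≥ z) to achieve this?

3 of the 5 families are poor, so H = 3/5 = 0.600.
A headcount ratio of at most 15% allows at most ⌊0.15 × 5⌋ = 0 poor families.
So at least 3 − 0 = 3 must be lifted.

3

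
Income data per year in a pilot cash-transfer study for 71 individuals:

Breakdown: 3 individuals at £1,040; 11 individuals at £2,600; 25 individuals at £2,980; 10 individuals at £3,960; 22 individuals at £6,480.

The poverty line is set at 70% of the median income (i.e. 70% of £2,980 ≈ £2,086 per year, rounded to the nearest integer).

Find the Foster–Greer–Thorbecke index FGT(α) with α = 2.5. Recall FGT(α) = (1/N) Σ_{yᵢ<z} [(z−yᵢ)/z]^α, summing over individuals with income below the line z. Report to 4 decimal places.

Poor units: 3×£1,040 (q = 3 of N = 71).
Shortfall ratios: (2086−1040)/2086 = 0.5014 (×3).
Raised to α = 2.5: 0.17805 (×3).
Sum = 0.534152; FGT(2.5) = 0.534152 / 71 = 0.0075.

0.0075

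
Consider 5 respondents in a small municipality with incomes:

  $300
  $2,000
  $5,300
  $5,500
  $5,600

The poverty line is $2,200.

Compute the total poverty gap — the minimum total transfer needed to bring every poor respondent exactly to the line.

Below the line: $300, $2,000 (q = 2 of N = 5).
Individual gaps: 2200−300 = 1900; 2200−2000 = 200.
Aggregate gap = $2,100.

$2,100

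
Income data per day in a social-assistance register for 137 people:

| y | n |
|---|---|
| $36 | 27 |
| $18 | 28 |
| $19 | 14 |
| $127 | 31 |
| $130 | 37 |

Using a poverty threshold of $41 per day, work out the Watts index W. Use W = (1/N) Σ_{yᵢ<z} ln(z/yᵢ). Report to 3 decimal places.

Below z: 28×$18, 14×$19, 27×$36 (q = 69 of N = 137).
ln(z/y) terms: ln(41/18) = 0.8232 (×28); ln(41/19) = 0.7691 (×14); ln(41/36) = 0.1301 (×27).
W = 37.328906 / 137 = 0.272.

0.272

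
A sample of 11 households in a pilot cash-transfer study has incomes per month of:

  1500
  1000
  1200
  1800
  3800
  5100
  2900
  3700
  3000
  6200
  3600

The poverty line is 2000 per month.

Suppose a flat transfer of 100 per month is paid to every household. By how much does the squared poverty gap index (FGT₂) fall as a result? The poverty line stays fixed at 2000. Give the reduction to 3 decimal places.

Before: below the line — 1000, 1200, 1500, 1800; squared poverty gap index (FGT₂) = 0.04386.
After the 100 transfer: below the line — 1100, 1300, 1600, 1900; squared poverty gap index (FGT₂) = 0.03341.
Reduction = 0.04386 − 0.03341 = 0.010.

0.010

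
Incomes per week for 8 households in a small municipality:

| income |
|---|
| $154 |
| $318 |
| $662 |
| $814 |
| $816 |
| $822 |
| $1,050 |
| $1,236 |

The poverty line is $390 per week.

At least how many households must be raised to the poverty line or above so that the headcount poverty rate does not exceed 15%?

1

2 of the 8 households are poor, so H = 2/8 = 0.250.
A headcount ratio of at most 15% allows at most ⌊0.15 × 8⌋ = 1 poor households.
So at least 2 − 1 = 1 must be lifted.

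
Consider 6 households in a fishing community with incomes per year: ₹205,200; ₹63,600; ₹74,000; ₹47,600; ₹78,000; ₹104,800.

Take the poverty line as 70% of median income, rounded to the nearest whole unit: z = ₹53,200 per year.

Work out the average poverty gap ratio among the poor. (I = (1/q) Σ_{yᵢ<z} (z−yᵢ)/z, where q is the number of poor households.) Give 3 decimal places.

0.105

Poor units: ₹47,600 (q = 1 of N = 6).
Relative gaps: 0.1053; sum = 0.105263.
I averages over the q = 1 poor units only: 0.105263 / 1 = 0.105.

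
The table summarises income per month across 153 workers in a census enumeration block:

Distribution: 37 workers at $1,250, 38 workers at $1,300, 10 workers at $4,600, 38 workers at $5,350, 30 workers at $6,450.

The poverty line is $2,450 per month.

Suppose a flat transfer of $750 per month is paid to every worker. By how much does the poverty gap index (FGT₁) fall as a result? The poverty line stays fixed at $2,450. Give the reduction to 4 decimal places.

Before: below the line — 37×$1,250, 38×$1,300; poverty gap index (FGT₁) = 0.235027.
After the $750 transfer: below the line — 37×$2,000, 38×$2,050; poverty gap index (FGT₁) = 0.084967.
Reduction = 0.235027 − 0.084967 = 0.1501.

0.1501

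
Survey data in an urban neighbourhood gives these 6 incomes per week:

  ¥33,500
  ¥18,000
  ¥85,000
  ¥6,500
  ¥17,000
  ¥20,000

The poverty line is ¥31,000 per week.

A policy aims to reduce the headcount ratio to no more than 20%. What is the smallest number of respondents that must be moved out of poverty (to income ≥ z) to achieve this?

3

4 of the 6 respondents are poor, so H = 4/6 = 0.667.
A headcount ratio of at most 20% allows at most ⌊0.20 × 6⌋ = 1 poor respondents.
So at least 4 − 1 = 3 must be lifted.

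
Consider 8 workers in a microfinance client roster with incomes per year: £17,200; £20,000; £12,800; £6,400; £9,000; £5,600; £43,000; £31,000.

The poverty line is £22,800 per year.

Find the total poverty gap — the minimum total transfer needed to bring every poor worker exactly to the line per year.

Below the line: £5,600, £6,400, £9,000, £12,800, £17,200, £20,000 (q = 6 of N = 8).
Individual gaps: 22800−5600 = 17200; 22800−6400 = 16400; 22800−9000 = 13800; 22800−12800 = 10000; 22800−17200 = 5600; 22800−20000 = 2800.
Aggregate gap = £65,800.

£65,800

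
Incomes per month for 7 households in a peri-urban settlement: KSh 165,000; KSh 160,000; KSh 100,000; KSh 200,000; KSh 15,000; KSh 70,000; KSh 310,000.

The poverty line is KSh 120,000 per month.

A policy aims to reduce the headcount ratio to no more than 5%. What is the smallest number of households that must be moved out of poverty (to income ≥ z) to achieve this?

3 of the 7 households are poor, so H = 3/7 = 0.429.
A headcount ratio of at most 5% allows at most ⌊0.05 × 7⌋ = 0 poor households.
So at least 3 − 0 = 3 must be lifted.

3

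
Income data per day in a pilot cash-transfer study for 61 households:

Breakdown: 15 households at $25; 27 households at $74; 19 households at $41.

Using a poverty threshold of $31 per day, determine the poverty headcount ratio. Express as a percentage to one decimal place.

24.6%

15 of the 61 households have income below $31.
H = 15/61 = 24.6%.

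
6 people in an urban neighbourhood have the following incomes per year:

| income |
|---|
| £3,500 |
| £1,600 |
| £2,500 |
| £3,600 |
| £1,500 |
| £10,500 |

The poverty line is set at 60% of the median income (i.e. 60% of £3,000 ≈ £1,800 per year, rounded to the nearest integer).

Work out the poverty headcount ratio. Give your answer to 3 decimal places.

0.333

2 of the 6 people have income below £1,800.
H = 2/6 = 0.333.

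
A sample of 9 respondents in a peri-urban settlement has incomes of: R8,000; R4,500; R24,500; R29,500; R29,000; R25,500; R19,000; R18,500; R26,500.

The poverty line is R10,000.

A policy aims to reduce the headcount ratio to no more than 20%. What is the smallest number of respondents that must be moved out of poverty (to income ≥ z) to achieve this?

1

Currently q = 2 of N = 9 are below the line (H = 0.222).
A headcount ratio of at most 20% allows at most ⌊0.20 × 9⌋ = 1 poor respondents.
So at least 2 − 1 = 1 must be lifted.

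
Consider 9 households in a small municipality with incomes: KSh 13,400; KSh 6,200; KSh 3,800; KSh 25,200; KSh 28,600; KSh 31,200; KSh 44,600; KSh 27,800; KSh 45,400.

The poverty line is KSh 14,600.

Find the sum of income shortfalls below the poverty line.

Below the line: KSh 3,800, KSh 6,200, KSh 13,400 (q = 3 of N = 9).
Individual gaps: 14600−3800 = 10800; 14600−6200 = 8400; 14600−13400 = 1200.
Aggregate gap = KSh 20,400.

KSh 20,400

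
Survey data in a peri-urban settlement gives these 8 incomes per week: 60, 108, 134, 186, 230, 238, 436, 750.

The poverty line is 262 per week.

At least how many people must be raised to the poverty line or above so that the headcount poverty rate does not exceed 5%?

6

Currently q = 6 of N = 8 are below the line (H = 0.750).
A headcount ratio of at most 5% allows at most ⌊0.05 × 8⌋ = 0 poor people.
So at least 6 − 0 = 6 must be lifted.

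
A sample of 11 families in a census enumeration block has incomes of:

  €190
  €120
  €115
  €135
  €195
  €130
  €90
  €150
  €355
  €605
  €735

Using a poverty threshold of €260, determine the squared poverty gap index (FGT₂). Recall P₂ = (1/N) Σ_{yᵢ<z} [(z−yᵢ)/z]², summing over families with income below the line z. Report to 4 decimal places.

0.1658

Poor units: €90, €115, €120, €130, €135, €150, €190, €195 (q = 8 of N = 11).
Shortfall ratios: (260−90)/260 = 0.6538; (260−115)/260 = 0.5577; (260−120)/260 = 0.5385; (260−130)/260 = 0.5000; (260−135)/260 = 0.4808; (260−150)/260 = 0.4231; (260−190)/260 = 0.2692; (260−195)/260 = 0.2500.
Squared: 0.4275; 0.3110; 0.2899; 0.2500; 0.2311; 0.1790; 0.0725; 0.0625.
Sum = 1.823595; P₂ = 1.823595 / 11 = 0.1658.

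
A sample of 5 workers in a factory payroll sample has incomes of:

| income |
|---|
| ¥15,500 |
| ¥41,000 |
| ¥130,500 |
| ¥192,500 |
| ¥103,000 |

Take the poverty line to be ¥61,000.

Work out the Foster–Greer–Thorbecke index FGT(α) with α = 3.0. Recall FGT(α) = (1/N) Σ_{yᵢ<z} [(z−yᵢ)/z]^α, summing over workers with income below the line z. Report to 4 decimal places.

0.0900

Below z: ¥15,500, ¥41,000 (q = 2 of N = 5).
Relative gaps: (61000−15500)/61000 = 0.7459; (61000−41000)/61000 = 0.3279.
Raised to α = 3.0: 0.41500; 0.03525.
Sum = 0.450242; FGT(3.0) = 0.450242 / 5 = 0.0900.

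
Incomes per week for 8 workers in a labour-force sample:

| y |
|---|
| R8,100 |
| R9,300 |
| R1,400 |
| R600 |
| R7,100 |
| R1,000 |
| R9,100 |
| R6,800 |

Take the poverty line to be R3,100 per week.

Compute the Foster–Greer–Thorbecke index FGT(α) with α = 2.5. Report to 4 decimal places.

Below the line: R600, R1,000, R1,400 (q = 3 of N = 8).
Relative gaps: (3100−600)/3100 = 0.8065; (3100−1000)/3100 = 0.6774; (3100−1400)/3100 = 0.5484.
Raised to α = 2.5: 0.58404; 0.37770; 0.22270.
Sum = 1.184441; FGT(2.5) = 1.184441 / 8 = 0.1481.

0.1481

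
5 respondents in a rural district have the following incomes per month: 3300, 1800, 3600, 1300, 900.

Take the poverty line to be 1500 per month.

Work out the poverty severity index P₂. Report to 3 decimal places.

0.036

Below the line: 900, 1300 (q = 2 of N = 5).
Gap ratios (z−y)/z: (1500−900)/1500 = 0.4000; (1500−1300)/1500 = 0.1333.
Squared: 0.1600; 0.0178.
Sum = 0.177778; P₂ = 0.177778 / 5 = 0.036.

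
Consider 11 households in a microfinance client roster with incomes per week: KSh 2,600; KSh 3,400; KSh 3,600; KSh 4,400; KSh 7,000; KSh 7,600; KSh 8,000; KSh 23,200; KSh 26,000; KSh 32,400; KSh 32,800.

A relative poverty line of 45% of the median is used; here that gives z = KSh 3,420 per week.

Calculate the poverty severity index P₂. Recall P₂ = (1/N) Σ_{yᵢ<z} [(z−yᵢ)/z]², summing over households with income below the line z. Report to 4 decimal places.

Poor units: KSh 2,600, KSh 3,400 (q = 2 of N = 11).
Gap ratios (z−y)/z: (3420−2600)/3420 = 0.2398; (3420−3400)/3420 = 0.0058.
Squared: 0.0575; 0.0000.
Sum = 0.057522; P₂ = 0.057522 / 11 = 0.0052.

0.0052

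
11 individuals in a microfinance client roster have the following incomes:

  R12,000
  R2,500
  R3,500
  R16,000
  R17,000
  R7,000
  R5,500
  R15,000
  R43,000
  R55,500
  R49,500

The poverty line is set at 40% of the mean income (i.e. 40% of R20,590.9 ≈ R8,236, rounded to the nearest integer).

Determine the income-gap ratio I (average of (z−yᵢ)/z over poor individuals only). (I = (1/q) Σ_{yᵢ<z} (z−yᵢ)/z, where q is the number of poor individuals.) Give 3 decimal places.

Below the line: R2,500, R3,500, R5,500, R7,000 (q = 4 of N = 11).
Relative gaps: 0.6965, 0.5750, 0.3322, 0.1501; sum = 1.753764.
I averages over the q = 4 poor units only: 1.753764 / 4 = 0.438.

0.438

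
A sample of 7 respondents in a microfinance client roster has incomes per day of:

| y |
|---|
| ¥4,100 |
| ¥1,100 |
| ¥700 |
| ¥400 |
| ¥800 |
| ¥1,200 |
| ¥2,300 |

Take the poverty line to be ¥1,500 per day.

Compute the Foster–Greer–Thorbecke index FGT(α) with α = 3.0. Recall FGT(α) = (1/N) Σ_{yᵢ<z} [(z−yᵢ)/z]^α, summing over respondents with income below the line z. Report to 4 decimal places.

Below the line: ¥400, ¥700, ¥800, ¥1,100, ¥1,200 (q = 5 of N = 7).
Relative gaps: (1500−400)/1500 = 0.7333; (1500−700)/1500 = 0.5333; (1500−800)/1500 = 0.4667; (1500−1100)/1500 = 0.2667; (1500−1200)/1500 = 0.2000.
Raised to α = 3.0: 0.39437; 0.15170; 0.10163; 0.01896; 0.00800.
Sum = 0.674667; FGT(3.0) = 0.674667 / 7 = 0.0964.

0.0964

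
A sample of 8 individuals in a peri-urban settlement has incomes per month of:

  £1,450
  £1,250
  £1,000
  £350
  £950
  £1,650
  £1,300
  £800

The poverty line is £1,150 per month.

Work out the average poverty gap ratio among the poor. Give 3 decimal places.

0.326

Below z: £350, £800, £950, £1,000 (q = 4 of N = 8).
Shortfall ratios (z−y)/z: 0.6957, 0.3043, 0.1739, 0.1304; sum = 1.304348.
I averages over the q = 4 poor units only: 1.304348 / 4 = 0.326.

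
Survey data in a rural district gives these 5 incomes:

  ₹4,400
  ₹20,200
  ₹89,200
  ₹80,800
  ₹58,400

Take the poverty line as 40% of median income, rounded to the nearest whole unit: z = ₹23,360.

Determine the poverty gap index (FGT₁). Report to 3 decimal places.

Incomes under z: ₹4,400, ₹20,200 (q = 2 of N = 5).
Normalized shortfalls: (23360−4400)/23360 = 0.8116; (23360−20200)/23360 = 0.1353.
Σ = 0.946918. Dividing by the full population N = 5 gives P₁ = 0.189.

0.189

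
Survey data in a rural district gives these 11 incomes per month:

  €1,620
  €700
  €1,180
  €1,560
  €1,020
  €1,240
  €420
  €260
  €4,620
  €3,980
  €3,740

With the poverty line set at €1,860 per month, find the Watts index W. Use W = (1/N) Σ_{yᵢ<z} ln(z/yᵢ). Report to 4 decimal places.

0.5644

Below z: €260, €420, €700, €1,020, €1,180, €1,240, €1,560, €1,620 (q = 8 of N = 11).
ln(z/y) terms: ln(1860/260) = 1.9677; ln(1860/420) = 1.4881; ln(1860/700) = 0.9773; ln(1860/1020) = 0.6008; ln(1860/1180) = 0.4551; ln(1860/1240) = 0.4055; ln(1860/1560) = 0.1759; ln(1860/1620) = 0.1382.
W = 6.208321 / 11 = 0.5644.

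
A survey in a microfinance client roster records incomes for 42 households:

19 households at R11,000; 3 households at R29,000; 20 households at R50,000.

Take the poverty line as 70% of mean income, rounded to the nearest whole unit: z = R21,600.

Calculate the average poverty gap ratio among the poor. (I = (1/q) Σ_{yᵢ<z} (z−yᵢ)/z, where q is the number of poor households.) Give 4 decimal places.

Below z: 19×R11,000 (q = 19 of N = 42).
Relative gaps: 0.4907 (×19); sum = 9.324074.
I averages over the q = 19 poor units only: 9.324074 / 19 = 0.4907.

0.4907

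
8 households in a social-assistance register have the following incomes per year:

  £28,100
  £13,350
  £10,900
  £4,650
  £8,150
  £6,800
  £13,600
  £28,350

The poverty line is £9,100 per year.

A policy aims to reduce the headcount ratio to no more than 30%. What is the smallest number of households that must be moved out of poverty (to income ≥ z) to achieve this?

Currently q = 3 of N = 8 are below the line (H = 0.375).
A headcount ratio of at most 30% allows at most ⌊0.30 × 8⌋ = 2 poor households.
So at least 3 − 2 = 1 must be lifted.

1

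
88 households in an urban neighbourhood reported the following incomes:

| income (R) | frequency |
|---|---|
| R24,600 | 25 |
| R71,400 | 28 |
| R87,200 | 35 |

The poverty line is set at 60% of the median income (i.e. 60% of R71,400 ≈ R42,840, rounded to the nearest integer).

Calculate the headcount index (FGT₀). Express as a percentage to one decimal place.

25 of the 88 households have income below R42,840.
H = 25/88 = 28.4%.

28.4%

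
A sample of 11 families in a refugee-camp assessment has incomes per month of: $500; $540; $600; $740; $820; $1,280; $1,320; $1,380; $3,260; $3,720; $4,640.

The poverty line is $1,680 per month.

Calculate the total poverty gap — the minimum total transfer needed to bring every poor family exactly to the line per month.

Incomes under z: $500, $540, $600, $740, $820, $1,280, $1,320, $1,380 (q = 8 of N = 11).
Individual gaps: 1680−500 = 1180; 1680−540 = 1140; 1680−600 = 1080; 1680−740 = 940; 1680−820 = 860; 1680−1280 = 400; 1680−1320 = 360; 1680−1380 = 300.
Aggregate gap = $6,260.

$6,260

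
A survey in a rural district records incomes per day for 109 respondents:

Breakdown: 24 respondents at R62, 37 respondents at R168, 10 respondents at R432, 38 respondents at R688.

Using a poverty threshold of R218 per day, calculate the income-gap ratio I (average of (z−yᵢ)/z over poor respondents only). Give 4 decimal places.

0.4207

Poor units: 24×R62, 37×R168 (q = 61 of N = 109).
Relative gaps: 0.7156 (×24), 0.2294 (×37); sum = 25.660550.
I averages over the q = 61 poor units only: 25.660550 / 61 = 0.4207.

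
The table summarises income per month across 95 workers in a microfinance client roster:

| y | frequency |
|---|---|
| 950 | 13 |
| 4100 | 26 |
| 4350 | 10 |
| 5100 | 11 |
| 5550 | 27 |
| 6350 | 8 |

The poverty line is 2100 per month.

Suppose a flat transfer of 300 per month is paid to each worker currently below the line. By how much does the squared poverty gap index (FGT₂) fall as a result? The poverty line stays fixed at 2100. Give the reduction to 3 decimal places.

Before: below the line — 13×950; squared poverty gap index (FGT₂) = 0.04104.
After the 300 transfer: below the line — 13×1250; squared poverty gap index (FGT₂) = 0.02242.
Reduction = 0.04104 − 0.02242 = 0.019.

0.019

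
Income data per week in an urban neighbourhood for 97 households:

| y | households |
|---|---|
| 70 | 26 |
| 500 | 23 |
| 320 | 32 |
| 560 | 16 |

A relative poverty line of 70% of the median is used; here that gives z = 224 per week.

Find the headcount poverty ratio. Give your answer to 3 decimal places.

26 of the 97 households have income below 224.
H = 26/97 = 0.268.

0.268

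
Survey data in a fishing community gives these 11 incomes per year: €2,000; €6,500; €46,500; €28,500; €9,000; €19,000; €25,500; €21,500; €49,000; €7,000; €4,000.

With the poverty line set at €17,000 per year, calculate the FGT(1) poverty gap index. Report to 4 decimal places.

Below the line: €2,000, €4,000, €6,500, €7,000, €9,000 (q = 5 of N = 11).
Relative gaps: (17000−2000)/17000 = 0.8824; (17000−4000)/17000 = 0.7647; (17000−6500)/17000 = 0.6176; (17000−7000)/17000 = 0.5882; (17000−9000)/17000 = 0.4706.
Sum of shortfalls = 3.323529; P₁ averages over all N: 3.323529 / 11 = 0.3021.

0.3021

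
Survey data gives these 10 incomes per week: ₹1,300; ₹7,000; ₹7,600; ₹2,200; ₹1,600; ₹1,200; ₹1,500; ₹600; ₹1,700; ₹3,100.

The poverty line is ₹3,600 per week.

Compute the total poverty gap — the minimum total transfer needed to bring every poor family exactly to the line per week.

Below z: ₹600, ₹1,200, ₹1,300, ₹1,500, ₹1,600, ₹1,700, ₹2,200, ₹3,100 (q = 8 of N = 10).
Individual gaps: 3600−600 = 3000; 3600−1200 = 2400; 3600−1300 = 2300; 3600−1500 = 2100; 3600−1600 = 2000; 3600−1700 = 1900; 3600−2200 = 1400; 3600−3100 = 500.
Aggregate gap = ₹15,600.

₹15,600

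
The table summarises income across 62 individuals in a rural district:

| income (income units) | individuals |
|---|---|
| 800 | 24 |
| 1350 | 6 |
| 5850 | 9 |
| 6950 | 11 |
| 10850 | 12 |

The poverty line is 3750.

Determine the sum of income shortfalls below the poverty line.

Incomes under z: 24×800, 6×1350 (q = 30 of N = 62).
Individual gaps: 24×(3750−800) = 70800; 6×(3750−1350) = 14400.
Aggregate gap = 85200.

85200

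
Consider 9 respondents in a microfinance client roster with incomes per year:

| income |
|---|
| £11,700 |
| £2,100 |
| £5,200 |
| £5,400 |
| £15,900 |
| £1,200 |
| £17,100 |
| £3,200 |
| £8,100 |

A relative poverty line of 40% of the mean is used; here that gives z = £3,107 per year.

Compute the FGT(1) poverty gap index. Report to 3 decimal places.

Below the line: £1,200, £2,100 (q = 2 of N = 9).
Relative gaps: (3107−1200)/3107 = 0.6138; (3107−2100)/3107 = 0.3241.
Sum of shortfalls = 0.937882; P₁ averages over all N: 0.937882 / 9 = 0.104.

0.104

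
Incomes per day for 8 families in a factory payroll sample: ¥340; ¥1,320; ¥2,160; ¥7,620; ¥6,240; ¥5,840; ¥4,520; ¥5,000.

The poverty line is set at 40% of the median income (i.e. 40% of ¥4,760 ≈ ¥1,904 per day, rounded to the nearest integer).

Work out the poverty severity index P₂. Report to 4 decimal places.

Poor units: ¥340, ¥1,320 (q = 2 of N = 8).
Relative gaps: (1904−340)/1904 = 0.8214; (1904−1320)/1904 = 0.3067.
Squared: 0.6747; 0.0941.
Sum = 0.768824; P₂ = 0.768824 / 8 = 0.0961.

0.0961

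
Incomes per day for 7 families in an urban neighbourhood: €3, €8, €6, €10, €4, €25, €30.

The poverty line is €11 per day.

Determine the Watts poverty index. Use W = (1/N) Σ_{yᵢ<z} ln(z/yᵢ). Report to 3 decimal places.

Below the line: €3, €4, €6, €8, €10 (q = 5 of N = 7).
ln(z/y) terms: ln(11/3) = 1.2993; ln(11/4) = 1.0116; ln(11/6) = 0.6061; ln(11/8) = 0.3185; ln(11/10) = 0.0953.
W = 3.330784 / 7 = 0.476.

0.476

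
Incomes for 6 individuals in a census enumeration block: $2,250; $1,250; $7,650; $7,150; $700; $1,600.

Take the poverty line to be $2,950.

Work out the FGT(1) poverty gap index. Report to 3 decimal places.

0.339

Below z: $700, $1,250, $1,600, $2,250 (q = 4 of N = 6).
Gap ratios (z−y)/z: (2950−700)/2950 = 0.7627; (2950−1250)/2950 = 0.5763; (2950−1600)/2950 = 0.4576; (2950−2250)/2950 = 0.2373.
Σ = 2.033898. Dividing by the full population N = 6 gives P₁ = 0.339.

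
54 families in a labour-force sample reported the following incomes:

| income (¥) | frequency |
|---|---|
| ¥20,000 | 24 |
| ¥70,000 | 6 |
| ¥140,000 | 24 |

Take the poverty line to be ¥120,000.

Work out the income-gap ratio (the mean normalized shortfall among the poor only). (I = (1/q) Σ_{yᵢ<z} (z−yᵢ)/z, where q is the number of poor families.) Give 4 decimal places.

0.7500

Below the line: 24×¥20,000, 6×¥70,000 (q = 30 of N = 54).
Relative gaps: 0.8333 (×24), 0.4167 (×6); sum = 22.500000.
The income-gap ratio divides by q (the poor only): 22.500000 / 30 = 0.7500.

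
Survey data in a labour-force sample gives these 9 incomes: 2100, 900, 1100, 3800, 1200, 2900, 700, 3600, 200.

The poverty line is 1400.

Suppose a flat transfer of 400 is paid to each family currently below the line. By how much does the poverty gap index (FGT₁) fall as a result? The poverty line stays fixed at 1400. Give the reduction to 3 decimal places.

Before: below the line — 200, 700, 900, 1100, 1200; poverty gap index (FGT₁) = 0.23016.
After the 400 transfer: below the line — 600, 1100, 1300; poverty gap index (FGT₁) = 0.09524.
Reduction = 0.23016 − 0.09524 = 0.135.

0.135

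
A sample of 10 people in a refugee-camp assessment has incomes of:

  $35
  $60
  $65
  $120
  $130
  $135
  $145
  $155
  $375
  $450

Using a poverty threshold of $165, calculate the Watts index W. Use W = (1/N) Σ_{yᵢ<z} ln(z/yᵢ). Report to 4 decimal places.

Poor units: $35, $60, $65, $120, $130, $135, $145, $155 (q = 8 of N = 10).
Log shortfalls: ln(165/35) = 1.5506; ln(165/60) = 1.0116; ln(165/65) = 0.9316; ln(165/120) = 0.3185; ln(165/130) = 0.2384; ln(165/135) = 0.2007; ln(165/145) = 0.1292; ln(165/155) = 0.0625.
W = 4.443024 / 10 = 0.4443.

0.4443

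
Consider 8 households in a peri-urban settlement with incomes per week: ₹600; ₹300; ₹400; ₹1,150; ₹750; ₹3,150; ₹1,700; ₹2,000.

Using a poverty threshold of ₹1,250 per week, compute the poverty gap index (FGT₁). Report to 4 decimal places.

0.3050

Below z: ₹300, ₹400, ₹600, ₹750, ₹1,150 (q = 5 of N = 8).
Shortfall ratios: (1250−300)/1250 = 0.7600; (1250−400)/1250 = 0.6800; (1250−600)/1250 = 0.5200; (1250−750)/1250 = 0.4000; (1250−1150)/1250 = 0.0800.
Sum of shortfalls = 2.440000; P₁ averages over all N: 2.440000 / 8 = 0.3050.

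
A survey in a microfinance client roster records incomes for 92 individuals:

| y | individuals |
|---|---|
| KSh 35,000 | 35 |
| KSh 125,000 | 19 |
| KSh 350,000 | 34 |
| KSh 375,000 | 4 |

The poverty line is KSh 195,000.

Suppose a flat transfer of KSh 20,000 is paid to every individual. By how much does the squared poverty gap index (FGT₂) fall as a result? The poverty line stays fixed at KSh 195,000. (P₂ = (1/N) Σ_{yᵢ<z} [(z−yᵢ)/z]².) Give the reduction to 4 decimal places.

Before: below the line — 35×KSh 35,000, 19×KSh 125,000; squared poverty gap index (FGT₂) = 0.282737.
After the KSh 20,000 transfer: below the line — 35×KSh 55,000, 19×KSh 145,000; squared poverty gap index (FGT₂) = 0.209673.
Reduction = 0.282737 − 0.209673 = 0.0731.

0.0731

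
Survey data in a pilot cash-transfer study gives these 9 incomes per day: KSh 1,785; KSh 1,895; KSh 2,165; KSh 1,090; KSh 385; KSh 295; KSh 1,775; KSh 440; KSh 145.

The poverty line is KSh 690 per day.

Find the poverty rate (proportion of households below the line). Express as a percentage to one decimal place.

44.4%

4 of the 9 households have income below KSh 690.
H = 4/9 = 44.4%.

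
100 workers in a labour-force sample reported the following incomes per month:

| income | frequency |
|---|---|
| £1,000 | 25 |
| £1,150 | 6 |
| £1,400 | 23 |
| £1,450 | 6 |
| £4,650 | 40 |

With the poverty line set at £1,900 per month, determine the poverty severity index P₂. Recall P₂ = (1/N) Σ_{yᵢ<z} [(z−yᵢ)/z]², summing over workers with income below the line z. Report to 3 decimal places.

0.085

Below the line: 25×£1,000, 6×£1,150, 23×£1,400, 6×£1,450 (q = 60 of N = 100).
Shortfall ratios: (1900−1000)/1900 = 0.4737 (×25); (1900−1150)/1900 = 0.3947 (×6); (1900−1400)/1900 = 0.2632 (×23); (1900−1450)/1900 = 0.2368 (×6).
Squared: 0.2244 (×25); 0.1558 (×6); 0.0693 (×23); 0.0561 (×6).
Sum = 8.473684; P₂ = 8.473684 / 100 = 0.085.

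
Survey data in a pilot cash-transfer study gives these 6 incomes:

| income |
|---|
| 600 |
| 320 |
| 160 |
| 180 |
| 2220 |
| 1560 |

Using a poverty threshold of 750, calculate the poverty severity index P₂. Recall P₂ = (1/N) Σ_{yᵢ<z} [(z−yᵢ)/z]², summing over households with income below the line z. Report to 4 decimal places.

0.2609

Incomes under z: 160, 180, 320, 600 (q = 4 of N = 6).
Gap ratios (z−y)/z: (750−160)/750 = 0.7867; (750−180)/750 = 0.7600; (750−320)/750 = 0.5733; (750−600)/750 = 0.2000.
Squared: 0.6188; 0.5776; 0.3287; 0.0400.
Sum = 1.565156; P₂ = 1.565156 / 6 = 0.2609.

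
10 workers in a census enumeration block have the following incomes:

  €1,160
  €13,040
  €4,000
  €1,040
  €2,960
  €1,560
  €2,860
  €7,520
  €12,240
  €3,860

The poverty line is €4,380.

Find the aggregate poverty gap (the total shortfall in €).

€13,220

Below z: €1,040, €1,160, €1,560, €2,860, €2,960, €3,860, €4,000 (q = 7 of N = 10).
Individual gaps: 4380−1040 = 3340; 4380−1160 = 3220; 4380−1560 = 2820; 4380−2860 = 1520; 4380−2960 = 1420; 4380−3860 = 520; 4380−4000 = 380.
Aggregate gap = €13,220.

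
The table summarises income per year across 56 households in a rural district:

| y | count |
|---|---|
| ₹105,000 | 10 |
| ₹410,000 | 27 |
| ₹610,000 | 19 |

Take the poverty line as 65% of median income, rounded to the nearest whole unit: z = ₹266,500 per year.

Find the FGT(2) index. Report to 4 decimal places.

Below the line: 10×₹105,000 (q = 10 of N = 56).
Relative gaps: (266500−105000)/266500 = 0.6060 (×10).
Squared: 0.3672 (×10).
Sum = 3.672405; P₂ = 3.672405 / 56 = 0.0656.

0.0656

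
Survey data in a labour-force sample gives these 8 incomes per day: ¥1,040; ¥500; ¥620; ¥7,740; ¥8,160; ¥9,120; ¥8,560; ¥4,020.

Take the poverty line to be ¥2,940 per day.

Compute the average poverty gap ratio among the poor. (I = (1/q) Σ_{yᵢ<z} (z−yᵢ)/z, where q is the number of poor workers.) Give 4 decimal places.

0.7551

Incomes under z: ¥500, ¥620, ¥1,040 (q = 3 of N = 8).
Shortfall ratios (z−y)/z: 0.8299, 0.7891, 0.6463; sum = 2.265306.
The income-gap ratio divides by q (the poor only): 2.265306 / 3 = 0.7551.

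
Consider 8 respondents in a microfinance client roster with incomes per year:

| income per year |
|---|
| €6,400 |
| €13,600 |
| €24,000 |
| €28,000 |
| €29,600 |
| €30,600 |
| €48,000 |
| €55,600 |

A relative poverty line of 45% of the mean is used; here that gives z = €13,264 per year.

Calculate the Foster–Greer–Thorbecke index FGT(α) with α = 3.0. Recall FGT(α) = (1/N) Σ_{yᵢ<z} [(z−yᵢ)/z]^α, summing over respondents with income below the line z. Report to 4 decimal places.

Incomes under z: €6,400 (q = 1 of N = 8).
Normalized shortfalls: (13264−6400)/13264 = 0.5175.
Raised to α = 3.0: 0.13858.
Sum = 0.138582; FGT(3.0) = 0.138582 / 8 = 0.0173.

0.0173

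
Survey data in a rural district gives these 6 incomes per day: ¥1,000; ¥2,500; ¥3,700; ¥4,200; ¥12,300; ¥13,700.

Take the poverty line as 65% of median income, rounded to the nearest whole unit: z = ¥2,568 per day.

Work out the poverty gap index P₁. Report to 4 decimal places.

Incomes under z: ¥1,000, ¥2,500 (q = 2 of N = 6).
Gap ratios (z−y)/z: (2568−1000)/2568 = 0.6106; (2568−2500)/2568 = 0.0265.
Σ = 0.637072. Dividing by the full population N = 6 gives P₁ = 0.1062.

0.1062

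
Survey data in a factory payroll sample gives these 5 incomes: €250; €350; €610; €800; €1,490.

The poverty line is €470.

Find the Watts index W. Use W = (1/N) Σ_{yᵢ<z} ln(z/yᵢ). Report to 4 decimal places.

Poor units: €250, €350 (q = 2 of N = 5).
Log shortfalls: ln(470/250) = 0.6313; ln(470/350) = 0.2948.
W = 0.926071 / 5 = 0.1852.

0.1852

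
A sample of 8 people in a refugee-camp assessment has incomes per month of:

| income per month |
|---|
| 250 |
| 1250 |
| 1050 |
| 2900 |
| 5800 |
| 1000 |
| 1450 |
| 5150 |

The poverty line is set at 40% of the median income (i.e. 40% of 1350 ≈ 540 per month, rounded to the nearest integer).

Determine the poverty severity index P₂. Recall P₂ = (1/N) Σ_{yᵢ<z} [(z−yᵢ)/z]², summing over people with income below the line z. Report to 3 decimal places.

Below z: 250 (q = 1 of N = 8).
Gap ratios (z−y)/z: (540−250)/540 = 0.5370.
Squared: 0.2884.
Sum = 0.288409; P₂ = 0.288409 / 8 = 0.036.

0.036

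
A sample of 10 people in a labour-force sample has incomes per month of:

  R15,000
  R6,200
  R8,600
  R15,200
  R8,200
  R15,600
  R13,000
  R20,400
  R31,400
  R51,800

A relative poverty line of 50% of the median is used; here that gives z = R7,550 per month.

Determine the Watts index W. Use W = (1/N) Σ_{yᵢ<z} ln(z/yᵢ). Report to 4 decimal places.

Below the line: R6,200 (q = 1 of N = 10).
Log shortfalls: ln(7550/6200) = 0.1970.
W = 0.196998 / 10 = 0.0197.

0.0197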